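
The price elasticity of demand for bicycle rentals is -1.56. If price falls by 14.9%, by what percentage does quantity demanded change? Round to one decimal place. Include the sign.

%ΔQ ≈ ε × %ΔP = (-1.56)(-14.9%) = 23.24%.

23.2%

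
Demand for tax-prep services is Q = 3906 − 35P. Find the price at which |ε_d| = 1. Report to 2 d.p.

For linear demand Q = a − bP, ε = −bP/(a − bP). |ε| = 1 when bP = a − bP, i.e. P = a/(2b).
P = 3906/(2·35) = 3906/70 = 55.8000.

55.80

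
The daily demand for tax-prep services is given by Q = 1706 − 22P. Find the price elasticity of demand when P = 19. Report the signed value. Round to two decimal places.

At P = 19, Q = 1288.
dQ/dP = −22.
ε = (dQ/dP)(P/Q) = (-22)(19/1288).
|ε| < 1, so demand is inelastic at this price.

-0.32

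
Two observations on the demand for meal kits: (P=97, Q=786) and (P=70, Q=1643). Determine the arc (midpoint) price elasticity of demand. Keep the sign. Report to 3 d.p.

ΔQ = 1643 − 786 = 857; ΔP = 70 − 97 = -27.
Midpoints: P̄ = 83.50, Q̄ = 1214.5.
ε = (ΔQ/ΔP)(P̄/Q̄) = (857/-27)(83.50/1214.5).

-2.182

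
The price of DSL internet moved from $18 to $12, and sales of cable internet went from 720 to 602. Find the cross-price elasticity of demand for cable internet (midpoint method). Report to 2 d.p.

0.45

ΔQ_x = 602 − 720 = -118; ΔP_y = 12 − 18 = -6.
Midpoints: P̄_y = 15.00, Q̄_x = 661.0.
ε_xy = (ΔQ_x/ΔP_y)(P̄_y/Q̄_x) = (-118/-6)(15.00/661.0).
ε_xy > 0, so the goods are substitutes.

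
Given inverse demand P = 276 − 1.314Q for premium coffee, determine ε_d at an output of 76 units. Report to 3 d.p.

-1.764

At Q = 76, P = 276 − 1.314(76) = 176.14.
dP/dQ = −1.314, so dQ/dP = 1/(−1.314) = -0.761.
ε = (dQ/dP)(P/Q) = (-0.761)(176.14/76).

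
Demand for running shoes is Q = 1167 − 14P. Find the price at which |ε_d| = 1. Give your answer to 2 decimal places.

41.68

For linear demand Q = a − bP, ε = −bP/(a − bP). |ε| = 1 when bP = a − bP, i.e. P = a/(2b).
P = 1167/(2·14) = 1167/28 = 41.6786.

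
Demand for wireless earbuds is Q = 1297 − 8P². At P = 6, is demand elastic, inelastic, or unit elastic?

Q = 1009, dQ/dP = -96.
ε = (dQ/dP)(P/Q) ≈ -0.571.
|ε| = 0.57 < 1.

inelastic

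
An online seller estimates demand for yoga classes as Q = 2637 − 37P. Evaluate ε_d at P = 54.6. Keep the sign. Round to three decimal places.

At P = 54.6, Q = 616.800.
dQ/dP = −37.
ε = (dQ/dP)(P/Q) = (-37)(54.6/616.800).
|ε| > 1, so demand is elastic at this price.

-3.275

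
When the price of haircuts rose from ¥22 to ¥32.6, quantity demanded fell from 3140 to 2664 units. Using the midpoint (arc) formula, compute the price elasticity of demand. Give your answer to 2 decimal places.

ΔQ = 2664 − 3140 = -476; ΔP = 32.6 − 22 = 10.6.
Midpoints: P̄ = 27.30, Q̄ = 2902.0.
ε = (ΔQ/ΔP)(P̄/Q̄) = (-476/10.6)(27.30/2902.0).

-0.42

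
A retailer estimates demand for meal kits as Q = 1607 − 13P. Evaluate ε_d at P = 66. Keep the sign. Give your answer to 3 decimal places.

At P = 66, Q = 749.
dQ/dP = −13.
ε = (dQ/dP)(P/Q) = (-13)(66/749).
|ε| > 1, so demand is elastic at this price.

-1.146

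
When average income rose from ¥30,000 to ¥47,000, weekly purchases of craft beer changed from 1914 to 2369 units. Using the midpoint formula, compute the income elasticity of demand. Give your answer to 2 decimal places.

0.48

ΔQ = 455, ΔI = 17000. Midpoints: Ī = 38,500, Q̄ = 2141.5.
ε_I = (ΔQ/ΔI)(Ī/Q̄) = (455/17000)(38500/2141.5).
ε_I > 0, so the good is normal.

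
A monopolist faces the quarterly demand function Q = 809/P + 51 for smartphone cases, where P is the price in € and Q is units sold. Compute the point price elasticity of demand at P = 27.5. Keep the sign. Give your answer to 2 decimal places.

At P = 27.5, Q = 80.418.
dQ/dP = −809/P² = -1.070.
ε = (dQ/dP)(P/Q) = (-1.070)(27.5/80.418).

-0.37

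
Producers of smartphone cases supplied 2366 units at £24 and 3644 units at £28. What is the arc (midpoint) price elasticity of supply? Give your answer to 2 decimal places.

2.76

ΔQ = 3644 − 2366 = 1278; ΔP = 28 − 24 = 4.
Midpoints: P̄ = 26.00, Q̄ = 3005.0.
ε_s = (ΔQ/ΔP)(P̄/Q̄) = (1278/4)(26.00/3005.0).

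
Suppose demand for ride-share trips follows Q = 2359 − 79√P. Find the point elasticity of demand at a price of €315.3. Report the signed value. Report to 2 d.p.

At P = 315.3, Q = 956.222.
dQ/dP = −79/(2√P) = -2.225.
ε = (dQ/dP)(P/Q) = (-2.225)(315.3/956.222).
|ε| < 1, so demand is inelastic at this price.

-0.73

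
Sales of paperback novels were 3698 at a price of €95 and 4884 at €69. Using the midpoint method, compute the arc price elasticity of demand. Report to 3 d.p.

-0.872

ΔQ = 4884 − 3698 = 1186; ΔP = 69 − 95 = -26.
Midpoints: P̄ = 82.00, Q̄ = 4291.0.
ε = (ΔQ/ΔP)(P̄/Q̄) = (1186/-26)(82.00/4291.0).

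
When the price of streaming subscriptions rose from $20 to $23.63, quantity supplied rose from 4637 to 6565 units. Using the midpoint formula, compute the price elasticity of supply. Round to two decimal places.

2.07

ΔQ = 6565 − 4637 = 1928; ΔP = 23.63 − 20 = 3.63.
Midpoints: P̄ = 21.81, Q̄ = 5601.0.
ε_s = (ΔQ/ΔP)(P̄/Q̄) = (1928/3.63)(21.81/5601.0).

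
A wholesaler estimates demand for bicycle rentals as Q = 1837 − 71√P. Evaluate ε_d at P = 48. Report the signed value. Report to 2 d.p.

-0.18

At P = 48, Q = 1345.098.
dQ/dP = −71/(2√P) = -5.124.
ε = (dQ/dP)(P/Q) = (-5.124)(48/1345.098).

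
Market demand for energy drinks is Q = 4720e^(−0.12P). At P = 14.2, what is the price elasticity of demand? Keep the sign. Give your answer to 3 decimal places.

-1.704

At P = 14.2, Q = 858.824.
dQ/dP = −0.12·4720e^(−0.12P) = −0.12Q = -103.059.
ε = (dQ/dP)(P/Q) = (-103.059)(14.2/858.824).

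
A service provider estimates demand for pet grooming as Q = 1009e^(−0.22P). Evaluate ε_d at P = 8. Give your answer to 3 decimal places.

At P = 8, Q = 173.593.
dQ/dP = −0.22·1009e^(−0.22P) = −0.22Q = -38.191.
ε = (dQ/dP)(P/Q) = (-38.191)(8/173.593).

-1.760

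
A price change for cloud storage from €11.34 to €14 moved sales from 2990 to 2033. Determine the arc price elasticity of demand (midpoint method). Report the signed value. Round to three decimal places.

-1.815

ΔQ = 2033 − 2990 = -957; ΔP = 14 − 11.34 = 2.66.
Midpoints: P̄ = 12.67, Q̄ = 2511.5.
ε = (ΔQ/ΔP)(P̄/Q̄) = (-957/2.66)(12.67/2511.5).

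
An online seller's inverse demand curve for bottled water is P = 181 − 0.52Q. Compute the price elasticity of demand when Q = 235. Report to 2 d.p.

At Q = 235, P = 181 − 0.52(235) = 58.80.
dP/dQ = −0.52, so dQ/dP = 1/(−0.52) = -1.923.
ε = (dQ/dP)(P/Q) = (-1.923)(58.80/235).

-0.48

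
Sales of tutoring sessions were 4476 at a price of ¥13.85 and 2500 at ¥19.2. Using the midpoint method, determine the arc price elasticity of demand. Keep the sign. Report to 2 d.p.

ΔQ = 2500 − 4476 = -1976; ΔP = 19.2 − 13.85 = 5.35.
Midpoints: P̄ = 16.52, Q̄ = 3488.0.
ε = (ΔQ/ΔP)(P̄/Q̄) = (-1976/5.35)(16.52/3488.0).

-1.75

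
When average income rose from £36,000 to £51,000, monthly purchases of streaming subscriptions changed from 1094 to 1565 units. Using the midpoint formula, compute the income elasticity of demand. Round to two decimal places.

1.03

ΔQ = 471, ΔI = 15000. Midpoints: Ī = 43,500, Q̄ = 1329.5.
ε_I = (ΔQ/ΔI)(Ī/Q̄) = (471/15000)(43500/1329.5).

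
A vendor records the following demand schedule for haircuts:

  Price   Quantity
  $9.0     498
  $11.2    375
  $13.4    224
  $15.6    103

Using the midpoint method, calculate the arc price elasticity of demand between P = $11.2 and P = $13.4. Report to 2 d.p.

-2.82

At P = 11.2, Q = 375; at P = 13.4, Q = 224.
ΔQ = -151, ΔP = 2.2. Midpoints: P̄ = 12.30, Q̄ = 299.5.
ε = (ΔQ/ΔP)(P̄/Q̄) = (-151/2.2)(12.30/299.5).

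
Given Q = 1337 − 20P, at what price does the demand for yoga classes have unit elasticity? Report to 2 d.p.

33.43

For linear demand Q = a − bP, ε = −bP/(a − bP). |ε| = 1 when bP = a − bP, i.e. P = a/(2b).
P = 1337/(2·20) = 1337/40 = 33.4250.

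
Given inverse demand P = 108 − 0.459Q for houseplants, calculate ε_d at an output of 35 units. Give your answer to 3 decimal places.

At Q = 35, P = 108 − 0.459(35) = 91.94.
dP/dQ = −0.459, so dQ/dP = 1/(−0.459) = -2.179.
ε = (dQ/dP)(P/Q) = (-2.179)(91.94/35).

-5.723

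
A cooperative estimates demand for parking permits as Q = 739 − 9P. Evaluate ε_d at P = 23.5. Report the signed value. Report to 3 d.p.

-0.401

At P = 23.5, Q = 527.500.
dQ/dP = −9.
ε = (dQ/dP)(P/Q) = (-9)(23.5/527.500).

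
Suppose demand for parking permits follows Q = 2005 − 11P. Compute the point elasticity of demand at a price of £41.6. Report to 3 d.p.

-0.296

At P = 41.6, Q = 1547.400.
dQ/dP = −11.
ε = (dQ/dP)(P/Q) = (-11)(41.6/1547.400).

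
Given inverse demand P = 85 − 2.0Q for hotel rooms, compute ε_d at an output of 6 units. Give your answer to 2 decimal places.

-6.08

At Q = 6, P = 85 − 2.0(6) = 73.00.
dP/dQ = −2.0, so dQ/dP = 1/(−2.0) = -0.500.
ε = (dQ/dP)(P/Q) = (-0.500)(73.00/6).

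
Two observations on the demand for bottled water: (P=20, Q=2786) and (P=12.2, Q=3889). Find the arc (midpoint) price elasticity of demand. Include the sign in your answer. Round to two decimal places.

-0.68

ΔQ = 3889 − 2786 = 1103; ΔP = 12.2 − 20 = -7.8.
Midpoints: P̄ = 16.10, Q̄ = 3337.5.
ε = (ΔQ/ΔP)(P̄/Q̄) = (1103/-7.8)(16.10/3337.5).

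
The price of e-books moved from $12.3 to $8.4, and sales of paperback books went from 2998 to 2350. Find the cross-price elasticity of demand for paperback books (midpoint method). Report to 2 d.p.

0.64

ΔQ_x = 2350 − 2998 = -648; ΔP_y = 8.4 − 12.3 = -3.9.
Midpoints: P̄_y = 10.35, Q̄_x = 2674.0.
ε_xy = (ΔQ_x/ΔP_y)(P̄_y/Q̄_x) = (-648/-3.9)(10.35/2674.0).
ε_xy > 0, so the goods are substitutes.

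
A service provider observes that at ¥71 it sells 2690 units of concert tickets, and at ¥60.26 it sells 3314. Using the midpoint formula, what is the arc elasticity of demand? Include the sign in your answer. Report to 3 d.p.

-1.270

ΔQ = 3314 − 2690 = 624; ΔP = 60.26 − 71 = -10.74.
Midpoints: P̄ = 65.63, Q̄ = 3002.0.
ε = (ΔQ/ΔP)(P̄/Q̄) = (624/-10.74)(65.63/3002.0).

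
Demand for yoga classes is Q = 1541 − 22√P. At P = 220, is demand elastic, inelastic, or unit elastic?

inelastic

Q = 1214.687, dQ/dP = -0.742.
ε = (dQ/dP)(P/Q) ≈ -0.134.
|ε| = 0.13 < 1.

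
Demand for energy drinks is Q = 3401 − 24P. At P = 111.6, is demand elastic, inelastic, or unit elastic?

elastic

Q = 722.600, dQ/dP = -24.
ε = (dQ/dP)(P/Q) ≈ -3.707.
|ε| = 3.71 > 1.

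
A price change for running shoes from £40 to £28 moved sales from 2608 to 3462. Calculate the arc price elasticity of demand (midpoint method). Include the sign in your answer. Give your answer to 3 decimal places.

-0.797

ΔQ = 3462 − 2608 = 854; ΔP = 28 − 40 = -12.
Midpoints: P̄ = 34.00, Q̄ = 3035.0.
ε = (ΔQ/ΔP)(P̄/Q̄) = (854/-12)(34.00/3035.0).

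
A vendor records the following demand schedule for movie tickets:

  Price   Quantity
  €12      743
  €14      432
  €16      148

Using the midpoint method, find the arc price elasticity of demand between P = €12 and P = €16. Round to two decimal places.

At P = 12, Q = 743; at P = 16, Q = 148.
ΔQ = -595, ΔP = 4. Midpoints: P̄ = 14.00, Q̄ = 445.5.
ε = (ΔQ/ΔP)(P̄/Q̄) = (-595/4)(14.00/445.5).

-4.67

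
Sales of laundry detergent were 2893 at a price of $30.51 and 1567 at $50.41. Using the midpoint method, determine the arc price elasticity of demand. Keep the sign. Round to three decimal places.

ΔQ = 1567 − 2893 = -1326; ΔP = 50.41 − 30.51 = 19.9.
Midpoints: P̄ = 40.46, Q̄ = 2230.0.
ε = (ΔQ/ΔP)(P̄/Q̄) = (-1326/19.9)(40.46/2230.0).

-1.209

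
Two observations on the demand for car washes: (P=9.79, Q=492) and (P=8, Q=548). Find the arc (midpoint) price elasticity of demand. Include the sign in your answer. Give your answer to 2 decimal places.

ΔQ = 548 − 492 = 56; ΔP = 8 − 9.79 = -1.79.
Midpoints: P̄ = 8.89, Q̄ = 520.0.
ε = (ΔQ/ΔP)(P̄/Q̄) = (56/-1.79)(8.89/520.0).

-0.54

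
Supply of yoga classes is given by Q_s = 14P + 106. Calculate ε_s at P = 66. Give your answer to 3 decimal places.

0.897

At P = 66, Q_s = 1030.
dQ_s/dP = 14.
ε_s = (dQ_s/dP)(P/Q_s) = (14)(66/1030).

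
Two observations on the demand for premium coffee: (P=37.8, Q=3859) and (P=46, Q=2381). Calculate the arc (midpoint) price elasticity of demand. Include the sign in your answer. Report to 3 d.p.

-2.421

ΔQ = 2381 − 3859 = -1478; ΔP = 46 − 37.8 = 8.2.
Midpoints: P̄ = 41.90, Q̄ = 3120.0.
ε = (ΔQ/ΔP)(P̄/Q̄) = (-1478/8.2)(41.90/3120.0).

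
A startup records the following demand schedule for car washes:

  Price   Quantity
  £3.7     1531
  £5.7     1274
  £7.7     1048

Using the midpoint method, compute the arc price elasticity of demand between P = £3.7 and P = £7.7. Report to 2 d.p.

-0.53

At P = 3.7, Q = 1531; at P = 7.7, Q = 1048.
ΔQ = -483, ΔP = 4.0. Midpoints: P̄ = 5.70, Q̄ = 1289.5.
ε = (ΔQ/ΔP)(P̄/Q̄) = (-483/4.0)(5.70/1289.5).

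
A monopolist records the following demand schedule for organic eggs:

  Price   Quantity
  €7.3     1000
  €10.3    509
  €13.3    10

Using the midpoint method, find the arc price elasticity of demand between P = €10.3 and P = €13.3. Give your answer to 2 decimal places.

At P = 10.3, Q = 509; at P = 13.3, Q = 10.
ΔQ = -499, ΔP = 3.0. Midpoints: P̄ = 11.80, Q̄ = 259.5.
ε = (ΔQ/ΔP)(P̄/Q̄) = (-499/3.0)(11.80/259.5).

-7.56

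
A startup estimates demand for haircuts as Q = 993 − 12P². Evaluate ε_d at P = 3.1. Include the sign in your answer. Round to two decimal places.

At P = 3.1, Q = 877.680.
dQ/dP = −24P = -74.400.
ε = (dQ/dP)(P/Q) = (-74.400)(3.1/877.680).

-0.26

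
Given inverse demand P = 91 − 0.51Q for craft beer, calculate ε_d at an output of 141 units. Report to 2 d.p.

At Q = 141, P = 91 − 0.51(141) = 19.09.
dP/dQ = −0.51, so dQ/dP = 1/(−0.51) = -1.961.
ε = (dQ/dP)(P/Q) = (-1.961)(19.09/141).

-0.27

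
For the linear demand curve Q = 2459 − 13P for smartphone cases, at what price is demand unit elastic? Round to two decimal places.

94.58

For linear demand Q = a − bP, ε = −bP/(a − bP). |ε| = 1 when bP = a − bP, i.e. P = a/(2b).
P = 2459/(2·13) = 2459/26 = 94.5769.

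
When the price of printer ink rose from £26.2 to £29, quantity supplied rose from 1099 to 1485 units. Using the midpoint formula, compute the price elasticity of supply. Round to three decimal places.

2.945

ΔQ = 1485 − 1099 = 386; ΔP = 29 − 26.2 = 2.8.
Midpoints: P̄ = 27.60, Q̄ = 1292.0.
ε_s = (ΔQ/ΔP)(P̄/Q̄) = (386/2.8)(27.60/1292.0).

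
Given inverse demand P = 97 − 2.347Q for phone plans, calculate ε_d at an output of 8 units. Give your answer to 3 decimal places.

At Q = 8, P = 97 − 2.347(8) = 78.22.
dP/dQ = −2.347, so dQ/dP = 1/(−2.347) = -0.426.
ε = (dQ/dP)(P/Q) = (-0.426)(78.22/8).

-4.166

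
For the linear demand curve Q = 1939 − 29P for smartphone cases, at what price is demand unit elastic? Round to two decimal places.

33.43

For linear demand Q = a − bP, ε = −bP/(a − bP). |ε| = 1 when bP = a − bP, i.e. P = a/(2b).
P = 1939/(2·29) = 1939/58 = 33.4310.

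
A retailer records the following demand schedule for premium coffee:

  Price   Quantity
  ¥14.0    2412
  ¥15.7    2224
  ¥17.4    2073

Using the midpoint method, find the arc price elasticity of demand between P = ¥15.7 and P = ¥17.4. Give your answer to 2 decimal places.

-0.68

At P = 15.7, Q = 2224; at P = 17.4, Q = 2073.
ΔQ = -151, ΔP = 1.7. Midpoints: P̄ = 16.55, Q̄ = 2148.5.
ε = (ΔQ/ΔP)(P̄/Q̄) = (-151/1.7)(16.55/2148.5).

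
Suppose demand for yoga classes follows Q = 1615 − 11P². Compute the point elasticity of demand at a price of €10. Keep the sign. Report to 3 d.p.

At P = 10, Q = 515.
dQ/dP = −22P = -220.
ε = (dQ/dP)(P/Q) = (-220)(10/515).

-4.272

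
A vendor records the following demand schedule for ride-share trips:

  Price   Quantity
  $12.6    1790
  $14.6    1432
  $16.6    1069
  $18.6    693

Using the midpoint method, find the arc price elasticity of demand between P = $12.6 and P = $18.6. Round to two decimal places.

-2.30

At P = 12.6, Q = 1790; at P = 18.6, Q = 693.
ΔQ = -1097, ΔP = 6.0. Midpoints: P̄ = 15.60, Q̄ = 1241.5.
ε = (ΔQ/ΔP)(P̄/Q̄) = (-1097/6.0)(15.60/1241.5).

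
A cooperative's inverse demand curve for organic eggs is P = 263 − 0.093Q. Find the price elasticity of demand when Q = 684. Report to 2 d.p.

-3.13

At Q = 684, P = 263 − 0.093(684) = 199.39.
dP/dQ = −0.093, so dQ/dP = 1/(−0.093) = -10.753.
ε = (dQ/dP)(P/Q) = (-10.753)(199.39/684).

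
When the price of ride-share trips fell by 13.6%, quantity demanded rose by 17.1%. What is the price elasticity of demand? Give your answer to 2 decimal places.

-1.26

ε = %ΔQ / %ΔP = (17.1)/(-13.6) = -1.257.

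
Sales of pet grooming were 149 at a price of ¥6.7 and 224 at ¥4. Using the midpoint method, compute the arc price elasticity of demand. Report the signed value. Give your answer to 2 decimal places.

ΔQ = 224 − 149 = 75; ΔP = 4 − 6.7 = -2.7.
Midpoints: P̄ = 5.35, Q̄ = 186.5.
ε = (ΔQ/ΔP)(P̄/Q̄) = (75/-2.7)(5.35/186.5).

-0.80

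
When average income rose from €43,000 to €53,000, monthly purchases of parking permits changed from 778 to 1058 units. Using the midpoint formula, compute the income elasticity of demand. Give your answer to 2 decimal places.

1.46

ΔQ = 280, ΔI = 10000. Midpoints: Ī = 48,000, Q̄ = 918.0.
ε_I = (ΔQ/ΔI)(Ī/Q̄) = (280/10000)(48000/918.0).
ε_I > 0, so the good is normal.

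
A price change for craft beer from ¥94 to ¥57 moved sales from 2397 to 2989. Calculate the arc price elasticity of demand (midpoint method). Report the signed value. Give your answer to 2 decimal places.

ΔQ = 2989 − 2397 = 592; ΔP = 57 − 94 = -37.
Midpoints: P̄ = 75.50, Q̄ = 2693.0.
ε = (ΔQ/ΔP)(P̄/Q̄) = (592/-37)(75.50/2693.0).

-0.45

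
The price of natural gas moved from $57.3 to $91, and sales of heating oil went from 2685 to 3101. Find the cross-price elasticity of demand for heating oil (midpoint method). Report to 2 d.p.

0.32

ΔQ_x = 3101 − 2685 = 416; ΔP_y = 91 − 57.3 = 33.7.
Midpoints: P̄_y = 74.15, Q̄_x = 2893.0.
ε_xy = (ΔQ_x/ΔP_y)(P̄_y/Q̄_x) = (416/33.7)(74.15/2893.0).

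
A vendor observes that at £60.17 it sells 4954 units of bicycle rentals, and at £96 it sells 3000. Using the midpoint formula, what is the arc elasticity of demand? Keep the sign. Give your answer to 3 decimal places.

-1.071

ΔQ = 3000 − 4954 = -1954; ΔP = 96 − 60.17 = 35.83.
Midpoints: P̄ = 78.09, Q̄ = 3977.0.
ε = (ΔQ/ΔP)(P̄/Q̄) = (-1954/35.83)(78.09/3977.0).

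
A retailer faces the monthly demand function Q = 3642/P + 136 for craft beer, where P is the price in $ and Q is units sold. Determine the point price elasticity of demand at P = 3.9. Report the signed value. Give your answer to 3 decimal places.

-0.873

At P = 3.9, Q = 1069.846.
dQ/dP = −3642/P² = -239.448.
ε = (dQ/dP)(P/Q) = (-239.448)(3.9/1069.846).
|ε| < 1, so demand is inelastic at this price.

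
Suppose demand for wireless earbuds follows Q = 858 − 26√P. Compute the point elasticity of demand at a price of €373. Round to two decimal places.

At P = 373, Q = 355.857.
dQ/dP = −26/(2√P) = -0.673.
ε = (dQ/dP)(P/Q) = (-0.673)(373/355.857).

-0.71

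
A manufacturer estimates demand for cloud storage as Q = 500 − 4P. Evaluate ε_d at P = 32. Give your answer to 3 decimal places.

At P = 32, Q = 372.
dQ/dP = −4.
ε = (dQ/dP)(P/Q) = (-4)(32/372).

-0.344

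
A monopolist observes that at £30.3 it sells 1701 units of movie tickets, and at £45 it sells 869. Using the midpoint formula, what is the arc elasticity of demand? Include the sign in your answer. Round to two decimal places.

-1.66

ΔQ = 869 − 1701 = -832; ΔP = 45 − 30.3 = 14.7.
Midpoints: P̄ = 37.65, Q̄ = 1285.0.
ε = (ΔQ/ΔP)(P̄/Q̄) = (-832/14.7)(37.65/1285.0).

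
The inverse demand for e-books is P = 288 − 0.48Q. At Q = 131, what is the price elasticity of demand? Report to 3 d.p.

-3.580

At Q = 131, P = 288 − 0.48(131) = 225.12.
dP/dQ = −0.48, so dQ/dP = 1/(−0.48) = -2.083.
ε = (dQ/dP)(P/Q) = (-2.083)(225.12/131).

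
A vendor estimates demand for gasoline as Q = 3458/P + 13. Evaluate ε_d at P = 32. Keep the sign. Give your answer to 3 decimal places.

At P = 32, Q = 121.062.
dQ/dP = −3458/P² = -3.377.
ε = (dQ/dP)(P/Q) = (-3.377)(32/121.062).

-0.893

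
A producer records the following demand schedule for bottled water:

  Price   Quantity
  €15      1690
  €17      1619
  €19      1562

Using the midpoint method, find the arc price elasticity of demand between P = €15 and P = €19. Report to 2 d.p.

At P = 15, Q = 1690; at P = 19, Q = 1562.
ΔQ = -128, ΔP = 4. Midpoints: P̄ = 17.00, Q̄ = 1626.0.
ε = (ΔQ/ΔP)(P̄/Q̄) = (-128/4)(17.00/1626.0).

-0.33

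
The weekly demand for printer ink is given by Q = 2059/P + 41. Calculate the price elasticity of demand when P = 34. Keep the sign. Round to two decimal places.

At P = 34, Q = 101.559.
dQ/dP = −2059/P² = -1.781.
ε = (dQ/dP)(P/Q) = (-1.781)(34/101.559).
|ε| < 1, so demand is inelastic at this price.

-0.60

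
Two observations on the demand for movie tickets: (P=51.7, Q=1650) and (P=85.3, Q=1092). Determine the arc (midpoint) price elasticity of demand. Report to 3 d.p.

ΔQ = 1092 − 1650 = -558; ΔP = 85.3 − 51.7 = 33.6.
Midpoints: P̄ = 68.50, Q̄ = 1371.0.
ε = (ΔQ/ΔP)(P̄/Q̄) = (-558/33.6)(68.50/1371.0).

-0.830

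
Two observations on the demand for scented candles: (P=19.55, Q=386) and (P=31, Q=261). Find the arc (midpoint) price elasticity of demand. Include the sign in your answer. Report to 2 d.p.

ΔQ = 261 − 386 = -125; ΔP = 31 − 19.55 = 11.45.
Midpoints: P̄ = 25.27, Q̄ = 323.5.
ε = (ΔQ/ΔP)(P̄/Q̄) = (-125/11.45)(25.27/323.5).

-0.85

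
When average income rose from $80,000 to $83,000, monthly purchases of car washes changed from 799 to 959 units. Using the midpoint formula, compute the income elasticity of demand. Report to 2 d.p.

4.95

ΔQ = 160, ΔI = 3000. Midpoints: Ī = 81,500, Q̄ = 879.0.
ε_I = (ΔQ/ΔI)(Ī/Q̄) = (160/3000)(81500/879.0).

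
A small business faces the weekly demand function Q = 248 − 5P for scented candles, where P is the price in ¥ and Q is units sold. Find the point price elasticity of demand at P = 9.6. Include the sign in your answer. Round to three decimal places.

At P = 9.6, Q = 200.
dQ/dP = −5.
ε = (dQ/dP)(P/Q) = (-5)(9.6/200).

-0.240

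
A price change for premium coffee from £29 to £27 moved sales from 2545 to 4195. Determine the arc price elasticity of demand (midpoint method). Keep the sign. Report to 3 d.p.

-6.855

ΔQ = 4195 − 2545 = 1650; ΔP = 27 − 29 = -2.
Midpoints: P̄ = 28.00, Q̄ = 3370.0.
ε = (ΔQ/ΔP)(P̄/Q̄) = (1650/-2)(28.00/3370.0).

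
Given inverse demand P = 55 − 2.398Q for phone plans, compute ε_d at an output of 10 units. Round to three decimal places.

-1.294

At Q = 10, P = 55 − 2.398(10) = 31.02.
dP/dQ = −2.398, so dQ/dP = 1/(−2.398) = -0.417.
ε = (dQ/dP)(P/Q) = (-0.417)(31.02/10).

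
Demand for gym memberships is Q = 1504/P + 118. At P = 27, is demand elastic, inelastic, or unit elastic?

Q = 173.704, dQ/dP = -2.063.
ε = (dQ/dP)(P/Q) ≈ -0.321.
|ε| = 0.32 < 1.

inelastic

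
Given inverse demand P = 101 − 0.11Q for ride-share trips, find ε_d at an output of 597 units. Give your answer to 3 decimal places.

-0.538

At Q = 597, P = 101 − 0.11(597) = 35.33.
dP/dQ = −0.11, so dQ/dP = 1/(−0.11) = -9.091.
ε = (dQ/dP)(P/Q) = (-9.091)(35.33/597).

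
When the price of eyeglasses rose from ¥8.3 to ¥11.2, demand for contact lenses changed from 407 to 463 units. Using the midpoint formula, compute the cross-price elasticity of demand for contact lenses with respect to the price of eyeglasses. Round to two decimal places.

ΔQ_x = 463 − 407 = 56; ΔP_y = 11.2 − 8.3 = 2.9.
Midpoints: P̄_y = 9.75, Q̄_x = 435.0.
ε_xy = (ΔQ_x/ΔP_y)(P̄_y/Q̄_x) = (56/2.9)(9.75/435.0).
ε_xy > 0, so the goods are substitutes.

0.43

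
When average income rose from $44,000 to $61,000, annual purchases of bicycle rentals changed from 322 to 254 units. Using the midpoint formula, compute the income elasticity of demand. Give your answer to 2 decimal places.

-0.73

ΔQ = -68, ΔI = 17000. Midpoints: Ī = 52,500, Q̄ = 288.0.
ε_I = (ΔQ/ΔI)(Ī/Q̄) = (-68/17000)(52500/288.0).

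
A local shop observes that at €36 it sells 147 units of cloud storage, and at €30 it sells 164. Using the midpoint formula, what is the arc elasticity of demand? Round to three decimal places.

ΔQ = 164 − 147 = 17; ΔP = 30 − 36 = -6.
Midpoints: P̄ = 33.00, Q̄ = 155.5.
ε = (ΔQ/ΔP)(P̄/Q̄) = (17/-6)(33.00/155.5).

-0.601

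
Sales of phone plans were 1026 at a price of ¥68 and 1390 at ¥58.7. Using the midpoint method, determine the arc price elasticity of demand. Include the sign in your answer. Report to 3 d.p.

-2.053

ΔQ = 1390 − 1026 = 364; ΔP = 58.7 − 68 = -9.3.
Midpoints: P̄ = 63.35, Q̄ = 1208.0.
ε = (ΔQ/ΔP)(P̄/Q̄) = (364/-9.3)(63.35/1208.0).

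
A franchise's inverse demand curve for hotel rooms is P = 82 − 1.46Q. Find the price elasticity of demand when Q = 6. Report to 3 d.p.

At Q = 6, P = 82 − 1.46(6) = 73.24.
dP/dQ = −1.46, so dQ/dP = 1/(−1.46) = -0.685.
ε = (dQ/dP)(P/Q) = (-0.685)(73.24/6).

-8.361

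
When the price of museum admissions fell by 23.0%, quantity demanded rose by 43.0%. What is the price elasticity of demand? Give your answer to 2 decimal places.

-1.87

ε = %ΔQ / %ΔP = (43.0)/(-23.0) = -1.870.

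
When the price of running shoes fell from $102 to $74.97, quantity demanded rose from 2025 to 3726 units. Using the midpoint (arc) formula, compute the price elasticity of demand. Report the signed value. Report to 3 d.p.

ΔQ = 3726 − 2025 = 1701; ΔP = 74.97 − 102 = -27.03.
Midpoints: P̄ = 88.48, Q̄ = 2875.5.
ε = (ΔQ/ΔP)(P̄/Q̄) = (1701/-27.03)(88.48/2875.5).

-1.936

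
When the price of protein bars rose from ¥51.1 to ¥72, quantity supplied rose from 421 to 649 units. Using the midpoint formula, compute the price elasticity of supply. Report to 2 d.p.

ΔQ = 649 − 421 = 228; ΔP = 72 − 51.1 = 20.9.
Midpoints: P̄ = 61.55, Q̄ = 535.0.
ε_s = (ΔQ/ΔP)(P̄/Q̄) = (228/20.9)(61.55/535.0).

1.26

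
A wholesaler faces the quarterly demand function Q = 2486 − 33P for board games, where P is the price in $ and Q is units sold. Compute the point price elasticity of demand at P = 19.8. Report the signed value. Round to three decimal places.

At P = 19.8, Q = 1832.600.
dQ/dP = −33.
ε = (dQ/dP)(P/Q) = (-33)(19.8/1832.600).
|ε| < 1, so demand is inelastic at this price.

-0.357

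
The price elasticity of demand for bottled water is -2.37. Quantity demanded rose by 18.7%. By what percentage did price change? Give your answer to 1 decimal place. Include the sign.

%ΔP ≈ %ΔQ / ε = (18.7%)/(-2.37) = -7.89%.

-7.9%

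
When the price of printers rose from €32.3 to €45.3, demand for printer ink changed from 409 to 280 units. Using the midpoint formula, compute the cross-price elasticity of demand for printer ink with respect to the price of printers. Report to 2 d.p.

-1.12

ΔQ_x = 280 − 409 = -129; ΔP_y = 45.3 − 32.3 = 13.
Midpoints: P̄_y = 38.80, Q̄_x = 344.5.
ε_xy = (ΔQ_x/ΔP_y)(P̄_y/Q̄_x) = (-129/13)(38.80/344.5).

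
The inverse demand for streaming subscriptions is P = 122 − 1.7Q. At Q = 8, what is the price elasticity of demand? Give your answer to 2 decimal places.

At Q = 8, P = 122 − 1.7(8) = 108.40.
dP/dQ = −1.7, so dQ/dP = 1/(−1.7) = -0.588.
ε = (dQ/dP)(P/Q) = (-0.588)(108.40/8).

-7.97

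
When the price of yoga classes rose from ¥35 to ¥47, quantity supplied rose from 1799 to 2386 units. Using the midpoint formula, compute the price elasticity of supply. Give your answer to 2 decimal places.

ΔQ = 2386 − 1799 = 587; ΔP = 47 − 35 = 12.
Midpoints: P̄ = 41.00, Q̄ = 2092.5.
ε_s = (ΔQ/ΔP)(P̄/Q̄) = (587/12)(41.00/2092.5).

0.96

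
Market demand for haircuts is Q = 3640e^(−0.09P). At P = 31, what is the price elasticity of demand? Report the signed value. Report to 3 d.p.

At P = 31, Q = 223.573.
dQ/dP = −0.09·3640e^(−0.09P) = −0.09Q = -20.122.
ε = (dQ/dP)(P/Q) = (-20.122)(31/223.573).
|ε| > 1, so demand is elastic at this price.

-2.790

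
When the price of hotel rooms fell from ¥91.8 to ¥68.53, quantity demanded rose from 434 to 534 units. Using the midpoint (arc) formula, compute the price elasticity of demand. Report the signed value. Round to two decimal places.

-0.71

ΔQ = 534 − 434 = 100; ΔP = 68.53 − 91.8 = -23.27.
Midpoints: P̄ = 80.16, Q̄ = 484.0.
ε = (ΔQ/ΔP)(P̄/Q̄) = (100/-23.27)(80.16/484.0).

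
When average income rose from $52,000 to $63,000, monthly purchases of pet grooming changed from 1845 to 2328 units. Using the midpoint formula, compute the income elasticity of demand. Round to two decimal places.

1.21

ΔQ = 483, ΔI = 11000. Midpoints: Ī = 57,500, Q̄ = 2086.5.
ε_I = (ΔQ/ΔI)(Ī/Q̄) = (483/11000)(57500/2086.5).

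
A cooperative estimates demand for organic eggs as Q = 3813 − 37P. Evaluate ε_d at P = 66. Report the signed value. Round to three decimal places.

At P = 66, Q = 1371.
dQ/dP = −37.
ε = (dQ/dP)(P/Q) = (-37)(66/1371).
|ε| > 1, so demand is elastic at this price.

-1.781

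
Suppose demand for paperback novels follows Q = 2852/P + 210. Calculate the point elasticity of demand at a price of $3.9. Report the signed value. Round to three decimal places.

At P = 3.9, Q = 941.282.
dQ/dP = −2852/P² = -187.508.
ε = (dQ/dP)(P/Q) = (-187.508)(3.9/941.282).

-0.777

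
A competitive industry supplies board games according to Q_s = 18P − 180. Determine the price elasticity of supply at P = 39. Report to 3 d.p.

1.345

At P = 39, Q_s = 522.
dQ_s/dP = 18.
ε_s = (dQ_s/dP)(P/Q_s) = (18)(39/522).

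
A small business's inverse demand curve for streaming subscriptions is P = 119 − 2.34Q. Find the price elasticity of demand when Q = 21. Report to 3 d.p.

At Q = 21, P = 119 − 2.34(21) = 69.86.
dP/dQ = −2.34, so dQ/dP = 1/(−2.34) = -0.427.
ε = (dQ/dP)(P/Q) = (-0.427)(69.86/21).

-1.422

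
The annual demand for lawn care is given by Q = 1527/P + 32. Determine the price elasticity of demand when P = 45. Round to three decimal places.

At P = 45, Q = 65.933.
dQ/dP = −1527/P² = -0.754.
ε = (dQ/dP)(P/Q) = (-0.754)(45/65.933).

-0.515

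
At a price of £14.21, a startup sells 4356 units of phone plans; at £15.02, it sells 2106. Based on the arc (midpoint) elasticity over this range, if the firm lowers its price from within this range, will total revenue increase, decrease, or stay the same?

increase

Arc ε = (-2250/0.81)(14.62/3231.0) ≈ -12.565.
|ε| = 12.56 > 1, so demand is elastic. A price cut therefore raises total revenue.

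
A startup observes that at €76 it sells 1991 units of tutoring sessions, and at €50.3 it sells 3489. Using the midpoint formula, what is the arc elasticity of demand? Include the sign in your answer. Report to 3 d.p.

-1.343

ΔQ = 3489 − 1991 = 1498; ΔP = 50.3 − 76 = -25.7.
Midpoints: P̄ = 63.15, Q̄ = 2740.0.
ε = (ΔQ/ΔP)(P̄/Q̄) = (1498/-25.7)(63.15/2740.0).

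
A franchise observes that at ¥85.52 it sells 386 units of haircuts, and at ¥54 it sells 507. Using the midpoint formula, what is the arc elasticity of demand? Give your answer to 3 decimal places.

-0.600

ΔQ = 507 − 386 = 121; ΔP = 54 − 85.52 = -31.52.
Midpoints: P̄ = 69.76, Q̄ = 446.5.
ε = (ΔQ/ΔP)(P̄/Q̄) = (121/-31.52)(69.76/446.5).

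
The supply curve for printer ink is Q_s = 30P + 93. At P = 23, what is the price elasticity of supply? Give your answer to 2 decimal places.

At P = 23, Q_s = 783.
dQ_s/dP = 30.
ε_s = (dQ_s/dP)(P/Q_s) = (30)(23/783).

0.88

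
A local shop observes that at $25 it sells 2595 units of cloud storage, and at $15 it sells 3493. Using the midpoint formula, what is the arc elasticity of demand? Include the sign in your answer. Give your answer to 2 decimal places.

-0.59

ΔQ = 3493 − 2595 = 898; ΔP = 15 − 25 = -10.
Midpoints: P̄ = 20.00, Q̄ = 3044.0.
ε = (ΔQ/ΔP)(P̄/Q̄) = (898/-10)(20.00/3044.0).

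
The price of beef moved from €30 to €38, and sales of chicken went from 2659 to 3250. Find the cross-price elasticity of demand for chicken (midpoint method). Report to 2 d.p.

0.85

ΔQ_x = 3250 − 2659 = 591; ΔP_y = 38 − 30 = 8.
Midpoints: P̄_y = 34.00, Q̄_x = 2954.5.
ε_xy = (ΔQ_x/ΔP_y)(P̄_y/Q̄_x) = (591/8)(34.00/2954.5).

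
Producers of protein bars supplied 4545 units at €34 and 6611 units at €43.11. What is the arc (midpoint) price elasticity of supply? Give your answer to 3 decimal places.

1.568

ΔQ = 6611 − 4545 = 2066; ΔP = 43.11 − 34 = 9.11.
Midpoints: P̄ = 38.55, Q̄ = 5578.0.
ε_s = (ΔQ/ΔP)(P̄/Q̄) = (2066/9.11)(38.55/5578.0).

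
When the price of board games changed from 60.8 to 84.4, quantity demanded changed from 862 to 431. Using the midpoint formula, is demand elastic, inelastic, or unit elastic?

Arc ε ≈ -2.051.
|ε| = 2.05 > 1.

elastic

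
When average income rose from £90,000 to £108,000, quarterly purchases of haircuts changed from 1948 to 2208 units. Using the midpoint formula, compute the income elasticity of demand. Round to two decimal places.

0.69

ΔQ = 260, ΔI = 18000. Midpoints: Ī = 99,000, Q̄ = 2078.0.
ε_I = (ΔQ/ΔI)(Ī/Q̄) = (260/18000)(99000/2078.0).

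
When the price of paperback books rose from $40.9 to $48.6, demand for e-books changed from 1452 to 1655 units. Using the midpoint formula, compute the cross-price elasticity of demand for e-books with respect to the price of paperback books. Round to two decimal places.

ΔQ_x = 1655 − 1452 = 203; ΔP_y = 48.6 − 40.9 = 7.7.
Midpoints: P̄_y = 44.75, Q̄_x = 1553.5.
ε_xy = (ΔQ_x/ΔP_y)(P̄_y/Q̄_x) = (203/7.7)(44.75/1553.5).
ε_xy > 0, so the goods are substitutes.

0.76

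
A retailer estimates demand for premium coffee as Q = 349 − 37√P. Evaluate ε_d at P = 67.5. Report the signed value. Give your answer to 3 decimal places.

At P = 67.5, Q = 45.014.
dQ/dP = −37/(2√P) = -2.252.
ε = (dQ/dP)(P/Q) = (-2.252)(67.5/45.014).
|ε| > 1, so demand is elastic at this price.

-3.377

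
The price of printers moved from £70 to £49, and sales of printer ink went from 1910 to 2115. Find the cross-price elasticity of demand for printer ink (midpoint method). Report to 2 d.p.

ΔQ_x = 2115 − 1910 = 205; ΔP_y = 49 − 70 = -21.
Midpoints: P̄_y = 59.50, Q̄_x = 2012.5.
ε_xy = (ΔQ_x/ΔP_y)(P̄_y/Q̄_x) = (205/-21)(59.50/2012.5).

-0.29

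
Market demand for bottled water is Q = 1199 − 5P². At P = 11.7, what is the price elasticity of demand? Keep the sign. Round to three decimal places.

At P = 11.7, Q = 514.550.
dQ/dP = −10P = -117.
ε = (dQ/dP)(P/Q) = (-117)(11.7/514.550).

-2.660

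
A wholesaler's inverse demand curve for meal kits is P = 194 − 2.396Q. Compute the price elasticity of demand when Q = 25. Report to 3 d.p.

At Q = 25, P = 194 − 2.396(25) = 134.10.
dP/dQ = −2.396, so dQ/dP = 1/(−2.396) = -0.417.
ε = (dQ/dP)(P/Q) = (-0.417)(134.10/25).

-2.239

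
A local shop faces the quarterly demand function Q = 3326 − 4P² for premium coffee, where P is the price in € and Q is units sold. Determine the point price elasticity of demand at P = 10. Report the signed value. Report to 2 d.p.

At P = 10, Q = 2926.
dQ/dP = −8P = -80.
ε = (dQ/dP)(P/Q) = (-80)(10/2926).

-0.27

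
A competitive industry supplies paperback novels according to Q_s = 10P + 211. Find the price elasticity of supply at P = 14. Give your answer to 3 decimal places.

At P = 14, Q_s = 351.
dQ_s/dP = 10.
ε_s = (dQ_s/dP)(P/Q_s) = (10)(14/351).

0.399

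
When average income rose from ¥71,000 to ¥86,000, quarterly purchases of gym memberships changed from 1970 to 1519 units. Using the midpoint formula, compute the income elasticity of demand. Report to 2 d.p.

-1.35

ΔQ = -451, ΔI = 15000. Midpoints: Ī = 78,500, Q̄ = 1744.5.
ε_I = (ΔQ/ΔI)(Ī/Q̄) = (-451/15000)(78500/1744.5).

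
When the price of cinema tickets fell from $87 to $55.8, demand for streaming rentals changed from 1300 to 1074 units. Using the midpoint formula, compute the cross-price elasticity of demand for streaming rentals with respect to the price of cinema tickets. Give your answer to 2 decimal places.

ΔQ_x = 1074 − 1300 = -226; ΔP_y = 55.8 − 87 = -31.2.
Midpoints: P̄_y = 71.40, Q̄_x = 1187.0.
ε_xy = (ΔQ_x/ΔP_y)(P̄_y/Q̄_x) = (-226/-31.2)(71.40/1187.0).

0.44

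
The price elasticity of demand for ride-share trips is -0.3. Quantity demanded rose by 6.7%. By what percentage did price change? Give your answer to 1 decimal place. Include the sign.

%ΔP ≈ %ΔQ / ε = (6.7%)/(-0.3) = -22.33%.

-22.3%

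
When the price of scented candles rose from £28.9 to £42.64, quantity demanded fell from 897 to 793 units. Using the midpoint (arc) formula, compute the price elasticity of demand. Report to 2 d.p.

-0.32

ΔQ = 793 − 897 = -104; ΔP = 42.64 − 28.9 = 13.74.
Midpoints: P̄ = 35.77, Q̄ = 845.0.
ε = (ΔQ/ΔP)(P̄/Q̄) = (-104/13.74)(35.77/845.0).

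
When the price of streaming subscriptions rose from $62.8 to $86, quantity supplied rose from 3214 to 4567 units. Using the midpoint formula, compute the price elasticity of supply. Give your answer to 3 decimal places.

ΔQ = 4567 − 3214 = 1353; ΔP = 86 − 62.8 = 23.2.
Midpoints: P̄ = 74.40, Q̄ = 3890.5.
ε_s = (ΔQ/ΔP)(P̄/Q̄) = (1353/23.2)(74.40/3890.5).

1.115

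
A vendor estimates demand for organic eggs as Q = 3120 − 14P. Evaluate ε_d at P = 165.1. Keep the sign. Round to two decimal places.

At P = 165.1, Q = 808.600.
dQ/dP = −14.
ε = (dQ/dP)(P/Q) = (-14)(165.1/808.600).
|ε| > 1, so demand is elastic at this price.

-2.86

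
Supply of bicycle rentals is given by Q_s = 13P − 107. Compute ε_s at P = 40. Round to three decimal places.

1.259

At P = 40, Q_s = 413.
dQ_s/dP = 13.
ε_s = (dQ_s/dP)(P/Q_s) = (13)(40/413).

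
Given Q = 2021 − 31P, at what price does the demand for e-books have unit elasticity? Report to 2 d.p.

32.60

For linear demand Q = a − bP, ε = −bP/(a − bP). |ε| = 1 when bP = a − bP, i.e. P = a/(2b).
P = 2021/(2·31) = 2021/62 = 32.5968.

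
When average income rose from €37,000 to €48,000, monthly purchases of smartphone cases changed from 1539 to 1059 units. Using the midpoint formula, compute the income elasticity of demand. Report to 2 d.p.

-1.43

ΔQ = -480, ΔI = 11000. Midpoints: Ī = 42,500, Q̄ = 1299.0.
ε_I = (ΔQ/ΔI)(Ī/Q̄) = (-480/11000)(42500/1299.0).
ε_I < 0, so the good is inferior.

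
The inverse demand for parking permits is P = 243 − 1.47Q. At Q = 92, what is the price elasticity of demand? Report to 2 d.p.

At Q = 92, P = 243 − 1.47(92) = 107.76.
dP/dQ = −1.47, so dQ/dP = 1/(−1.47) = -0.680.
ε = (dQ/dP)(P/Q) = (-0.680)(107.76/92).

-0.80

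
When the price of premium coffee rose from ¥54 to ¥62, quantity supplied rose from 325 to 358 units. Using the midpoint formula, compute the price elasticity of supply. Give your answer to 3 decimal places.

ΔQ = 358 − 325 = 33; ΔP = 62 − 54 = 8.
Midpoints: P̄ = 58.00, Q̄ = 341.5.
ε_s = (ΔQ/ΔP)(P̄/Q̄) = (33/8)(58.00/341.5).

0.701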